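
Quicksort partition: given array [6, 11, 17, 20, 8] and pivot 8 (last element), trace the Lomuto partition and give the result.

Lomuto partition with pivot = 8:

Initial array: [6, 11, 17, 20, 8]

arr[0]=6 <= 8: swap with position 0, array becomes [6, 11, 17, 20, 8]
arr[1]=11 > 8: no swap
arr[2]=17 > 8: no swap
arr[3]=20 > 8: no swap

Place pivot at position 1: [6, 8, 17, 20, 11]
Pivot position: 1

After partitioning with pivot 8, the array becomes [6, 8, 17, 20, 11]. The pivot is placed at index 1. All elements to the left of the pivot are <= 8, and all elements to the right are > 8.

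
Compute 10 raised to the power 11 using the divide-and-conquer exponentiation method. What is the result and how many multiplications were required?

Computing 10^11 by squaring (build up from 10^1; each line after the first costs one multiplication):

10^1 = 10
10^2 = (10^1)^2 = 10^2 = 100
10^4 = (10^2)^2 = 100^2 = 10000
10^5 = 10 * 10^4 = 10 * 10000 = 100000
10^10 = (10^5)^2 = 100000^2 = 10000000000
10^11 = 10 * 10^10 = 10 * 10000000000 = 100000000000

Result: 100000000000
Multiplications needed: 5 (5 lines after 10^1)

10^11 = 100000000000. Using exponentiation by squaring, this requires 5 multiplications. The key idea: if the exponent is even, square the half-power; if odd, multiply by the base once.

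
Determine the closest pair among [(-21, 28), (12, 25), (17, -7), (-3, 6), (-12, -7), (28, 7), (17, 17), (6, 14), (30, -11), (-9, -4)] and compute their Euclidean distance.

Computing all pairwise distances among 10 points:

d((-21, 28), (12, 25)) = 33.1361
d((-21, 28), (17, -7)) = 51.6624
d((-21, 28), (-3, 6)) = 28.4253
d((-21, 28), (-12, -7)) = 36.1386
d((-21, 28), (28, 7)) = 53.3104
d((-21, 28), (17, 17)) = 39.5601
d((-21, 28), (6, 14)) = 30.4138
d((-21, 28), (30, -11)) = 64.2028
d((-21, 28), (-9, -4)) = 34.176
d((12, 25), (17, -7)) = 32.3883
d((12, 25), (-3, 6)) = 24.2074
d((12, 25), (-12, -7)) = 40.0
d((12, 25), (28, 7)) = 24.0832
d((12, 25), (17, 17)) = 9.434
d((12, 25), (6, 14)) = 12.53
d((12, 25), (30, -11)) = 40.2492
d((12, 25), (-9, -4)) = 35.805
d((17, -7), (-3, 6)) = 23.8537
d((17, -7), (-12, -7)) = 29.0
d((17, -7), (28, 7)) = 17.8045
d((17, -7), (17, 17)) = 24.0
d((17, -7), (6, 14)) = 23.7065
d((17, -7), (30, -11)) = 13.6015
d((17, -7), (-9, -4)) = 26.1725
d((-3, 6), (-12, -7)) = 15.8114
d((-3, 6), (28, 7)) = 31.0161
d((-3, 6), (17, 17)) = 22.8254
d((-3, 6), (6, 14)) = 12.0416
d((-3, 6), (30, -11)) = 37.1214
d((-3, 6), (-9, -4)) = 11.6619
d((-12, -7), (28, 7)) = 42.3792
d((-12, -7), (17, 17)) = 37.6431
d((-12, -7), (6, 14)) = 27.6586
d((-12, -7), (30, -11)) = 42.19
d((-12, -7), (-9, -4)) = 4.2426 <-- minimum
d((28, 7), (17, 17)) = 14.8661
d((28, 7), (6, 14)) = 23.0868
d((28, 7), (30, -11)) = 18.1108
d((28, 7), (-9, -4)) = 38.6005
d((17, 17), (6, 14)) = 11.4018
d((17, 17), (30, -11)) = 30.8707
d((17, 17), (-9, -4)) = 33.4215
d((6, 14), (30, -11)) = 34.6554
d((6, 14), (-9, -4)) = 23.4307
d((30, -11), (-9, -4)) = 39.6232

Closest pair: (-12, -7) and (-9, -4) with distance 4.2426

The closest pair is (-12, -7) and (-9, -4) with Euclidean distance 4.2426. For 10 points, brute-force pairwise comparison is shown above. For large n, the divide-and-conquer algorithm (sort by x, recurse on halves, check the dividing strip) achieves O(n log n).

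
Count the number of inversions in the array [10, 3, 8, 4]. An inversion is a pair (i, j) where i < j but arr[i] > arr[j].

Finding inversions in [10, 3, 8, 4]:

(0, 1): arr[0]=10 > arr[1]=3
(0, 2): arr[0]=10 > arr[2]=8
(0, 3): arr[0]=10 > arr[3]=4
(2, 3): arr[2]=8 > arr[3]=4

Total inversions: 4

The array has 4 inversion(s): (0,1), (0,2), (0,3), (2,3). Each pair (i,j) satisfies i < j and arr[i] > arr[j].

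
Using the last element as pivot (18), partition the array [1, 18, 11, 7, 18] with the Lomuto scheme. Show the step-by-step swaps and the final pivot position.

Lomuto partition with pivot = 18:

Initial array: [1, 18, 11, 7, 18]

arr[0]=1 <= 18: swap with position 0, array becomes [1, 18, 11, 7, 18]
arr[1]=18 <= 18: swap with position 1, array becomes [1, 18, 11, 7, 18]
arr[2]=11 <= 18: swap with position 2, array becomes [1, 18, 11, 7, 18]
arr[3]=7 <= 18: swap with position 3, array becomes [1, 18, 11, 7, 18]

Place pivot at position 4: [1, 18, 11, 7, 18]
Pivot position: 4

After partitioning with pivot 18, the array becomes [1, 18, 11, 7, 18]. The pivot is placed at index 4. All elements to the left of the pivot are <= 18, and all elements to the right are > 18.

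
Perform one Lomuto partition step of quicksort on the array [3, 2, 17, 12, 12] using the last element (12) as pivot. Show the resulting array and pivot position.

Lomuto partition with pivot = 12:

Initial array: [3, 2, 17, 12, 12]

arr[0]=3 <= 12: swap with position 0, array becomes [3, 2, 17, 12, 12]
arr[1]=2 <= 12: swap with position 1, array becomes [3, 2, 17, 12, 12]
arr[2]=17 > 12: no swap
arr[3]=12 <= 12: swap with position 2, array becomes [3, 2, 12, 17, 12]

Place pivot at position 3: [3, 2, 12, 12, 17]
Pivot position: 3

After partitioning with pivot 12, the array becomes [3, 2, 12, 12, 17]. The pivot is placed at index 3. All elements to the left of the pivot are <= 12, and all elements to the right are > 12.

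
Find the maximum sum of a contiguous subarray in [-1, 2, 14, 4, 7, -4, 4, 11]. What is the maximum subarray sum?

Using Kadane's algorithm on [-1, 2, 14, 4, 7, -4, 4, 11]:

Scanning through the array:
Position 1 (value 2): max_ending_here = 2, max_so_far = 2
Position 2 (value 14): max_ending_here = 16, max_so_far = 16
Position 3 (value 4): max_ending_here = 20, max_so_far = 20
Position 4 (value 7): max_ending_here = 27, max_so_far = 27
Position 5 (value -4): max_ending_here = 23, max_so_far = 27
Position 6 (value 4): max_ending_here = 27, max_so_far = 27
Position 7 (value 11): max_ending_here = 38, max_so_far = 38

Maximum subarray: [2, 14, 4, 7, -4, 4, 11]
Maximum sum: 38

The maximum subarray is [2, 14, 4, 7, -4, 4, 11] with sum 38. This subarray runs from index 1 to index 7.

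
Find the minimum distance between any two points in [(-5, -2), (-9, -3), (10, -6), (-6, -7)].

Computing all pairwise distances among 4 points:

d((-5, -2), (-9, -3)) = 4.1231 <-- minimum
d((-5, -2), (10, -6)) = 15.5242
d((-5, -2), (-6, -7)) = 5.099
d((-9, -3), (10, -6)) = 19.2354
d((-9, -3), (-6, -7)) = 5.0
d((10, -6), (-6, -7)) = 16.0312

Closest pair: (-5, -2) and (-9, -3) with distance 4.1231

The closest pair is (-5, -2) and (-9, -3) with Euclidean distance 4.1231. For 4 points, brute-force pairwise comparison is shown above. For large n, the divide-and-conquer algorithm (sort by x, recurse on halves, check the dividing strip) achieves O(n log n).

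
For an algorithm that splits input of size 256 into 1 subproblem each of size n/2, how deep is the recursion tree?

For divide and conquer with division factor 2:

Problem sizes at each level:
Level 0: 256
Level 1: 128
Level 2: 64
Level 3: 32
Level 4: 16
Level 5: 8
Level 6: 4
Level 7: 2
Level 8: 1

The root is level 0 and the size-1 base case is level 8 (the tree spans levels 0 through 8, i.e. 9 levels counting the root), so the depth is the number of divisions: log_2(256) = 8

The recursion tree depth is log_2(256) = 8. At each level, the problem size is divided by 2, so it takes 8 divisions to reduce to a base case of size 1. The algorithm makes 1 recursive call at each level.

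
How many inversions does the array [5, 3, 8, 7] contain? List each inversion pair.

Finding inversions in [5, 3, 8, 7]:

(0, 1): arr[0]=5 > arr[1]=3
(2, 3): arr[2]=8 > arr[3]=7

Total inversions: 2

The array has 2 inversion(s): (0,1), (2,3). Each pair (i,j) satisfies i < j and arr[i] > arr[j].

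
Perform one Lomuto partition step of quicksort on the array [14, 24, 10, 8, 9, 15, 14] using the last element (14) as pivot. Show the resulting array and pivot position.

Lomuto partition with pivot = 14:

Initial array: [14, 24, 10, 8, 9, 15, 14]

arr[0]=14 <= 14: swap with position 0, array becomes [14, 24, 10, 8, 9, 15, 14]
arr[1]=24 > 14: no swap
arr[2]=10 <= 14: swap with position 1, array becomes [14, 10, 24, 8, 9, 15, 14]
arr[3]=8 <= 14: swap with position 2, array becomes [14, 10, 8, 24, 9, 15, 14]
arr[4]=9 <= 14: swap with position 3, array becomes [14, 10, 8, 9, 24, 15, 14]
arr[5]=15 > 14: no swap

Place pivot at position 4: [14, 10, 8, 9, 14, 15, 24]
Pivot position: 4

After partitioning with pivot 14, the array becomes [14, 10, 8, 9, 14, 15, 24]. The pivot is placed at index 4. All elements to the left of the pivot are <= 14, and all elements to the right are > 14.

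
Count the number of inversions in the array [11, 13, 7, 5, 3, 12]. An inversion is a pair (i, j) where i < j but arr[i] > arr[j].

Finding inversions in [11, 13, 7, 5, 3, 12]:

(0, 2): arr[0]=11 > arr[2]=7
(0, 3): arr[0]=11 > arr[3]=5
(0, 4): arr[0]=11 > arr[4]=3
(1, 2): arr[1]=13 > arr[2]=7
(1, 3): arr[1]=13 > arr[3]=5
(1, 4): arr[1]=13 > arr[4]=3
(1, 5): arr[1]=13 > arr[5]=12
(2, 3): arr[2]=7 > arr[3]=5
(2, 4): arr[2]=7 > arr[4]=3
(3, 4): arr[3]=5 > arr[4]=3

Total inversions: 10

The array has 10 inversion(s): (0,2), (0,3), (0,4), (1,2), (1,3), (1,4), (1,5), (2,3), (2,4), (3,4). Each pair (i,j) satisfies i < j and arr[i] > arr[j].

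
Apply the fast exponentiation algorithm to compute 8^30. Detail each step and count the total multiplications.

Computing 8^30 by squaring (build up from 8^1; each line after the first costs one multiplication):

8^1 = 8
8^2 = (8^1)^2 = 8^2 = 64
8^3 = 8 * 8^2 = 8 * 64 = 512
8^6 = (8^3)^2 = 512^2 = 262144
8^7 = 8 * 8^6 = 8 * 262144 = 2097152
8^14 = (8^7)^2 = 2097152^2 = 4398046511104
8^15 = 8 * 8^14 = 8 * 4398046511104 = 35184372088832
8^30 = (8^15)^2 = 35184372088832^2 = 1237940039285380274899124224

Result: 1237940039285380274899124224
Multiplications needed: 7 (7 lines after 8^1)

8^30 = 1237940039285380274899124224. Using exponentiation by squaring, this requires 7 multiplications. The key idea: if the exponent is even, square the half-power; if odd, multiply by the base once.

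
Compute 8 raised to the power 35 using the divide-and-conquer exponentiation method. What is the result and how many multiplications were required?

Computing 8^35 by squaring (build up from 8^1; each line after the first costs one multiplication):

8^1 = 8
8^2 = (8^1)^2 = 8^2 = 64
8^4 = (8^2)^2 = 64^2 = 4096
8^8 = (8^4)^2 = 4096^2 = 16777216
8^16 = (8^8)^2 = 16777216^2 = 281474976710656
8^17 = 8 * 8^16 = 8 * 281474976710656 = 2251799813685248
8^34 = (8^17)^2 = 2251799813685248^2 = 5070602400912917605986812821504
8^35 = 8 * 8^34 = 8 * 5070602400912917605986812821504 = 40564819207303340847894502572032

Result: 40564819207303340847894502572032
Multiplications needed: 7 (7 lines after 8^1)

8^35 = 40564819207303340847894502572032. Using exponentiation by squaring, this requires 7 multiplications. The key idea: if the exponent is even, square the half-power; if odd, multiply by the base once.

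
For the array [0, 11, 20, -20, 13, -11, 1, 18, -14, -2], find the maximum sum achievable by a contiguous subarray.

Using Kadane's algorithm on [0, 11, 20, -20, 13, -11, 1, 18, -14, -2]:

Scanning through the array:
Position 1 (value 11): max_ending_here = 11, max_so_far = 11
Position 2 (value 20): max_ending_here = 31, max_so_far = 31
Position 3 (value -20): max_ending_here = 11, max_so_far = 31
Position 4 (value 13): max_ending_here = 24, max_so_far = 31
Position 5 (value -11): max_ending_here = 13, max_so_far = 31
Position 6 (value 1): max_ending_here = 14, max_so_far = 31
Position 7 (value 18): max_ending_here = 32, max_so_far = 32
Position 8 (value -14): max_ending_here = 18, max_so_far = 32
Position 9 (value -2): max_ending_here = 16, max_so_far = 32

Maximum subarray: [0, 11, 20, -20, 13, -11, 1, 18]
Maximum sum: 32

The maximum subarray is [0, 11, 20, -20, 13, -11, 1, 18] with sum 32. This subarray runs from index 0 to index 7.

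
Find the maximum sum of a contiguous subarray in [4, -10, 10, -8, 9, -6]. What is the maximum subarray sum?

Using Kadane's algorithm on [4, -10, 10, -8, 9, -6]:

Scanning through the array:
Position 1 (value -10): max_ending_here = -6, max_so_far = 4
Position 2 (value 10): max_ending_here = 10, max_so_far = 10
Position 3 (value -8): max_ending_here = 2, max_so_far = 10
Position 4 (value 9): max_ending_here = 11, max_so_far = 11
Position 5 (value -6): max_ending_here = 5, max_so_far = 11

Maximum subarray: [10, -8, 9]
Maximum sum: 11

The maximum subarray is [10, -8, 9] with sum 11. This subarray runs from index 2 to index 4.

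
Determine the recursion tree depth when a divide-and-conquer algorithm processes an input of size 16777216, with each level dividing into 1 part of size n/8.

For divide and conquer with division factor 8:

Problem sizes at each level:
Level 0: 16777216
Level 1: 2097152
Level 2: 262144
Level 3: 32768
Level 4: 4096
Level 5: 512
Level 6: 64
Level 7: 8
Level 8: 1

The root is level 0 and the size-1 base case is level 8 (the tree spans levels 0 through 8, i.e. 9 levels counting the root), so the depth is the number of divisions: log_8(16777216) = 8

The recursion tree depth is log_8(16777216) = 8. At each level, the problem size is divided by 8, so it takes 8 divisions to reduce to a base case of size 1. The algorithm makes 1 recursive call at each level.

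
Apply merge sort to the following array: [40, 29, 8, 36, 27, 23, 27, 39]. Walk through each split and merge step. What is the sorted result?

Merge sort trace:

Split: [40, 29, 8, 36, 27, 23, 27, 39] -> [40, 29, 8, 36] and [27, 23, 27, 39]
  Split: [40, 29, 8, 36] -> [40, 29] and [8, 36]
    Split: [40, 29] -> [40] and [29]
    Merge: [40] + [29] -> [29, 40]
    Split: [8, 36] -> [8] and [36]
    Merge: [8] + [36] -> [8, 36]
  Merge: [29, 40] + [8, 36] -> [8, 29, 36, 40]
  Split: [27, 23, 27, 39] -> [27, 23] and [27, 39]
    Split: [27, 23] -> [27] and [23]
    Merge: [27] + [23] -> [23, 27]
    Split: [27, 39] -> [27] and [39]
    Merge: [27] + [39] -> [27, 39]
  Merge: [23, 27] + [27, 39] -> [23, 27, 27, 39]
Merge: [8, 29, 36, 40] + [23, 27, 27, 39] -> [8, 23, 27, 27, 29, 36, 39, 40]

Final sorted array: [8, 23, 27, 27, 29, 36, 39, 40]

The merge sort proceeds by recursively splitting the array and merging sorted halves.
After all merges, the sorted array is [8, 23, 27, 27, 29, 36, 39, 40].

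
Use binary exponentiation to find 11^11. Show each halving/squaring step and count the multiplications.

Computing 11^11 by squaring (build up from 11^1; each line after the first costs one multiplication):

11^1 = 11
11^2 = (11^1)^2 = 11^2 = 121
11^4 = (11^2)^2 = 121^2 = 14641
11^5 = 11 * 11^4 = 11 * 14641 = 161051
11^10 = (11^5)^2 = 161051^2 = 25937424601
11^11 = 11 * 11^10 = 11 * 25937424601 = 285311670611

Result: 285311670611
Multiplications needed: 5 (5 lines after 11^1)

11^11 = 285311670611. Using exponentiation by squaring, this requires 5 multiplications. The key idea: if the exponent is even, square the half-power; if odd, multiply by the base once.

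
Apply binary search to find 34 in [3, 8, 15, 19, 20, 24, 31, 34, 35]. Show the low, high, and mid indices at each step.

Binary search for 34 in [3, 8, 15, 19, 20, 24, 31, 34, 35]:

lo=0, hi=8, mid=4, arr[mid]=20 -> 20 < 34, search right half
lo=5, hi=8, mid=6, arr[mid]=31 -> 31 < 34, search right half
lo=7, hi=8, mid=7, arr[mid]=34 -> Found target at index 7!

Binary search finds 34 at index 7 after 3 comparisons. The search repeatedly halves the search space by comparing with the middle element.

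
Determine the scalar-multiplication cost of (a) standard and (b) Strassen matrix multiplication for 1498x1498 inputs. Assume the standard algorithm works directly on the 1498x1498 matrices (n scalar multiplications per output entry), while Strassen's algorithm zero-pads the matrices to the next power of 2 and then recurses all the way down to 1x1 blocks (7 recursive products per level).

Matrix multiplication for 1498x1498 matrices:

Strassen's algorithm requires power-of-2 dimensions. Pad 1498x1498 to 2048x2048 (next power of 2).

Standard algorithm: 1498^3 = 3361517992 multiplications
Strassen's algorithm: 7^(log2(2048)) = 7^11 = 1977326743 multiplications
Savings: 3361517992 - 1977326743 = 1384191249 multiplications

Standard: 3361517992 multiplications (1498^3). Strassen: 1977326743 multiplications (7^11, after padding to 2048x2048). Strassen reduces 8 recursive multiplications to 7 at each level.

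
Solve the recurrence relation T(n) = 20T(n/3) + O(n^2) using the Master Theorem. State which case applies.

Master Theorem for T(n) = 20T(n/3) + O(n^2):

a = 20, b = 3, c = 2
log_b(a) = log_3(20) = 2.7268

Case 1: c = 2 < log_3(20) = 2.7268
T(n) = O(n^(log_3 20))

For T(n) = 20T(n/3) + O(n^2): log_3(20) = 2.7268. This is Case 1 of the Master Theorem (c < log_b(a), work dominated by leaves), giving O(n^(log_3 20)).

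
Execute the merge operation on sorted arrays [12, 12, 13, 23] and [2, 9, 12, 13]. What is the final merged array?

Merging process:

Compare 12 vs 2: take 2 from right. Merged: [2]
Compare 12 vs 9: take 9 from right. Merged: [2, 9]
Compare 12 vs 12: take 12 from left. Merged: [2, 9, 12]
Compare 12 vs 12: take 12 from left. Merged: [2, 9, 12, 12]
Compare 13 vs 12: take 12 from right. Merged: [2, 9, 12, 12, 12]
Compare 13 vs 13: take 13 from left. Merged: [2, 9, 12, 12, 12, 13]
Compare 23 vs 13: take 13 from right. Merged: [2, 9, 12, 12, 12, 13, 13]
Append remaining from left: [23]. Merged: [2, 9, 12, 12, 12, 13, 13, 23]

Final merged array: [2, 9, 12, 12, 12, 13, 13, 23]
Total comparisons: 7

The merged array is [2, 9, 12, 12, 12, 13, 13, 23], requiring 7 comparisons. The merge step runs in O(n) time where n is the total number of elements.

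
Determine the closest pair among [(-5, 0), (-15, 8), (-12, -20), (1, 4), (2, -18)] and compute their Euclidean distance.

Computing all pairwise distances among 5 points:

d((-5, 0), (-15, 8)) = 12.8062
d((-5, 0), (-12, -20)) = 21.1896
d((-5, 0), (1, 4)) = 7.2111 <-- minimum
d((-5, 0), (2, -18)) = 19.3132
d((-15, 8), (-12, -20)) = 28.1603
d((-15, 8), (1, 4)) = 16.4924
d((-15, 8), (2, -18)) = 31.0644
d((-12, -20), (1, 4)) = 27.2947
d((-12, -20), (2, -18)) = 14.1421
d((1, 4), (2, -18)) = 22.0227

Closest pair: (-5, 0) and (1, 4) with distance 7.2111

The closest pair is (-5, 0) and (1, 4) with Euclidean distance 7.2111. For 5 points, brute-force pairwise comparison is shown above. For large n, the divide-and-conquer algorithm (sort by x, recurse on halves, check the dividing strip) achieves O(n log n).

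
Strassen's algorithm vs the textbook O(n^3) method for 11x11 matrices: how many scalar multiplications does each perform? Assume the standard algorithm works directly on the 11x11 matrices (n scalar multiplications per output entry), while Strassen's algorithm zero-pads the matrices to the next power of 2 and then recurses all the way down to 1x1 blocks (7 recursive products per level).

Matrix multiplication for 11x11 matrices:

Strassen's algorithm requires power-of-2 dimensions. Pad 11x11 to 16x16 (next power of 2).

Standard algorithm: 11^3 = 1331 multiplications
Strassen's algorithm: 7^(log2(16)) = 7^4 = 2401 multiplications
Difference: 1331 - 2401 = -1070 (Strassen uses MORE here due to padding overhead — for small or just-over-power-of-2 n, padding can outweigh the per-level savings)

Standard: 1331 multiplications (11^3). Strassen: 2401 multiplications (7^4, after padding to 16x16). Strassen reduces 8 recursive multiplications to 7 at each level.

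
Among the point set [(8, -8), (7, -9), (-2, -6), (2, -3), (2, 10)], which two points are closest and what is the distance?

Computing all pairwise distances among 5 points:

d((8, -8), (7, -9)) = 1.4142 <-- minimum
d((8, -8), (-2, -6)) = 10.198
d((8, -8), (2, -3)) = 7.8102
d((8, -8), (2, 10)) = 18.9737
d((7, -9), (-2, -6)) = 9.4868
d((7, -9), (2, -3)) = 7.8102
d((7, -9), (2, 10)) = 19.6469
d((-2, -6), (2, -3)) = 5.0
d((-2, -6), (2, 10)) = 16.4924
d((2, -3), (2, 10)) = 13.0

Closest pair: (8, -8) and (7, -9) with distance 1.4142

The closest pair is (8, -8) and (7, -9) with Euclidean distance 1.4142. For 5 points, brute-force pairwise comparison is shown above. For large n, the divide-and-conquer algorithm (sort by x, recurse on halves, check the dividing strip) achieves O(n log n).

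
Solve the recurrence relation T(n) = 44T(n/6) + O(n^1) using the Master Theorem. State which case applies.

Master Theorem for T(n) = 44T(n/6) + O(n^1):

a = 44, b = 6, c = 1
log_b(a) = log_6(44) = 2.1120

Case 1: c = 1 < log_6(44) = 2.1120
T(n) = O(n^(log_6 44))

For T(n) = 44T(n/6) + O(n^1): log_6(44) = 2.1120. This is Case 1 of the Master Theorem (c < log_b(a), work dominated by leaves), giving O(n^(log_6 44)).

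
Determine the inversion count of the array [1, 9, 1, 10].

Finding inversions in [1, 9, 1, 10]:

(1, 2): arr[1]=9 > arr[2]=1

Total inversions: 1

The array has 1 inversion(s): (1,2). Each pair (i,j) satisfies i < j and arr[i] > arr[j].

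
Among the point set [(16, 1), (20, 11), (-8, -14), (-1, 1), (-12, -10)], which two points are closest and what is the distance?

Computing all pairwise distances among 5 points:

d((16, 1), (20, 11)) = 10.7703
d((16, 1), (-8, -14)) = 28.3019
d((16, 1), (-1, 1)) = 17.0
d((16, 1), (-12, -10)) = 30.0832
d((20, 11), (-8, -14)) = 37.5366
d((20, 11), (-1, 1)) = 23.2594
d((20, 11), (-12, -10)) = 38.2753
d((-8, -14), (-1, 1)) = 16.5529
d((-8, -14), (-12, -10)) = 5.6569 <-- minimum
d((-1, 1), (-12, -10)) = 15.5563

Closest pair: (-8, -14) and (-12, -10) with distance 5.6569

The closest pair is (-8, -14) and (-12, -10) with Euclidean distance 5.6569. For 5 points, brute-force pairwise comparison is shown above. For large n, the divide-and-conquer algorithm (sort by x, recurse on halves, check the dividing strip) achieves O(n log n).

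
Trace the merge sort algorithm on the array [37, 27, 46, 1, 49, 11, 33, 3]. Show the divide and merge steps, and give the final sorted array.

Merge sort trace:

Split: [37, 27, 46, 1, 49, 11, 33, 3] -> [37, 27, 46, 1] and [49, 11, 33, 3]
  Split: [37, 27, 46, 1] -> [37, 27] and [46, 1]
    Split: [37, 27] -> [37] and [27]
    Merge: [37] + [27] -> [27, 37]
    Split: [46, 1] -> [46] and [1]
    Merge: [46] + [1] -> [1, 46]
  Merge: [27, 37] + [1, 46] -> [1, 27, 37, 46]
  Split: [49, 11, 33, 3] -> [49, 11] and [33, 3]
    Split: [49, 11] -> [49] and [11]
    Merge: [49] + [11] -> [11, 49]
    Split: [33, 3] -> [33] and [3]
    Merge: [33] + [3] -> [3, 33]
  Merge: [11, 49] + [3, 33] -> [3, 11, 33, 49]
Merge: [1, 27, 37, 46] + [3, 11, 33, 49] -> [1, 3, 11, 27, 33, 37, 46, 49]

Final sorted array: [1, 3, 11, 27, 33, 37, 46, 49]

The merge sort proceeds by recursively splitting the array and merging sorted halves.
After all merges, the sorted array is [1, 3, 11, 27, 33, 37, 46, 49].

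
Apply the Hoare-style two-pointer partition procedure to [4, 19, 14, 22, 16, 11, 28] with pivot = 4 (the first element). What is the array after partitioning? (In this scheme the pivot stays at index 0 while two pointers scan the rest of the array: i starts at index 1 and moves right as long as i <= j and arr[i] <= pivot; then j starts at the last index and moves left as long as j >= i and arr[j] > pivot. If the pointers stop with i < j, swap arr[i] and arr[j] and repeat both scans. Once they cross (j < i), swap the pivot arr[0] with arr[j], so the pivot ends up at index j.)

Hoare-style two-pointer partition with pivot = 4:

Initial array: [4, 19, 14, 22, 16, 11, 28]

Pointers start at i = 1, j = 6.
i ends at 1, j ends at 0: the pointers have crossed (j < i), so scanning stops.

j = 0, so swapping arr[0] with arr[j] leaves the pivot at position 0: [4, 19, 14, 22, 16, 11, 28]
Pivot position: 0

After partitioning with pivot 4, the array becomes [4, 19, 14, 22, 16, 11, 28]. The pivot is placed at index 0. All elements to the left of the pivot are <= 4, and all elements to the right are > 4.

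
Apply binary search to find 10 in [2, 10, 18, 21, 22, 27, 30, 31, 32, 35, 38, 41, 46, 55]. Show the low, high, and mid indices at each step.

Binary search for 10 in [2, 10, 18, 21, 22, 27, 30, 31, 32, 35, 38, 41, 46, 55]:

lo=0, hi=13, mid=6, arr[mid]=30 -> 30 > 10, search left half
lo=0, hi=5, mid=2, arr[mid]=18 -> 18 > 10, search left half
lo=0, hi=1, mid=0, arr[mid]=2 -> 2 < 10, search right half
lo=1, hi=1, mid=1, arr[mid]=10 -> Found target at index 1!

Binary search finds 10 at index 1 after 4 comparisons. The search repeatedly halves the search space by comparing with the middle element.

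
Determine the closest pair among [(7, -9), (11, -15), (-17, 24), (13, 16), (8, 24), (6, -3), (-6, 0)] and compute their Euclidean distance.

Computing all pairwise distances among 7 points:

d((7, -9), (11, -15)) = 7.2111
d((7, -9), (-17, 24)) = 40.8044
d((7, -9), (13, 16)) = 25.7099
d((7, -9), (8, 24)) = 33.0151
d((7, -9), (6, -3)) = 6.0828 <-- minimum
d((7, -9), (-6, 0)) = 15.8114
d((11, -15), (-17, 24)) = 48.0104
d((11, -15), (13, 16)) = 31.0644
d((11, -15), (8, 24)) = 39.1152
d((11, -15), (6, -3)) = 13.0
d((11, -15), (-6, 0)) = 22.6716
d((-17, 24), (13, 16)) = 31.0483
d((-17, 24), (8, 24)) = 25.0
d((-17, 24), (6, -3)) = 35.4683
d((-17, 24), (-6, 0)) = 26.4008
d((13, 16), (8, 24)) = 9.434
d((13, 16), (6, -3)) = 20.2485
d((13, 16), (-6, 0)) = 24.8395
d((8, 24), (6, -3)) = 27.074
d((8, 24), (-6, 0)) = 27.7849
d((6, -3), (-6, 0)) = 12.3693

Closest pair: (7, -9) and (6, -3) with distance 6.0828

The closest pair is (7, -9) and (6, -3) with Euclidean distance 6.0828. For 7 points, brute-force pairwise comparison is shown above. For large n, the divide-and-conquer algorithm (sort by x, recurse on halves, check the dividing strip) achieves O(n log n).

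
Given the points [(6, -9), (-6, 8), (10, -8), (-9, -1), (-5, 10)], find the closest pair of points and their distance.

Computing all pairwise distances among 5 points:

d((6, -9), (-6, 8)) = 20.8087
d((6, -9), (10, -8)) = 4.1231
d((6, -9), (-9, -1)) = 17.0
d((6, -9), (-5, 10)) = 21.9545
d((-6, 8), (10, -8)) = 22.6274
d((-6, 8), (-9, -1)) = 9.4868
d((-6, 8), (-5, 10)) = 2.2361 <-- minimum
d((10, -8), (-9, -1)) = 20.2485
d((10, -8), (-5, 10)) = 23.4307
d((-9, -1), (-5, 10)) = 11.7047

Closest pair: (-6, 8) and (-5, 10) with distance 2.2361

The closest pair is (-6, 8) and (-5, 10) with Euclidean distance 2.2361. For 5 points, brute-force pairwise comparison is shown above. For large n, the divide-and-conquer algorithm (sort by x, recurse on halves, check the dividing strip) achieves O(n log n).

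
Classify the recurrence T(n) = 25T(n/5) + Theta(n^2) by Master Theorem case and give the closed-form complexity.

Master Theorem for T(n) = 25T(n/5) + O(n^2):

a = 25, b = 5, c = 2
log_b(a) = log_5(25) = 2.0000

Case 2: c = 2 = log_5(25) = 2.0000
T(n) = O(n^2 log n) = O(n^2 log n)

For T(n) = 25T(n/5) + O(n^2): log_5(25) = 2.0000. This is Case 2 of the Master Theorem (c = log_b(a), equal work at all levels), giving O(n^2 log n).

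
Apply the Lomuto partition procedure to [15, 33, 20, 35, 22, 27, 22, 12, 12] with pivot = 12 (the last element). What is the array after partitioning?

Lomuto partition with pivot = 12:

Initial array: [15, 33, 20, 35, 22, 27, 22, 12, 12]

arr[0]=15 > 12: no swap
arr[1]=33 > 12: no swap
arr[2]=20 > 12: no swap
arr[3]=35 > 12: no swap
arr[4]=22 > 12: no swap
arr[5]=27 > 12: no swap
arr[6]=22 > 12: no swap
arr[7]=12 <= 12: swap with position 0, array becomes [12, 33, 20, 35, 22, 27, 22, 15, 12]

Place pivot at position 1: [12, 12, 20, 35, 22, 27, 22, 15, 33]
Pivot position: 1

After partitioning with pivot 12, the array becomes [12, 12, 20, 35, 22, 27, 22, 15, 33]. The pivot is placed at index 1. All elements to the left of the pivot are <= 12, and all elements to the right are > 12.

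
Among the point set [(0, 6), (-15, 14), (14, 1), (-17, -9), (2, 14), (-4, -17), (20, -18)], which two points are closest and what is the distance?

Computing all pairwise distances among 7 points:

d((0, 6), (-15, 14)) = 17.0
d((0, 6), (14, 1)) = 14.8661
d((0, 6), (-17, -9)) = 22.6716
d((0, 6), (2, 14)) = 8.2462 <-- minimum
d((0, 6), (-4, -17)) = 23.3452
d((0, 6), (20, -18)) = 31.241
d((-15, 14), (14, 1)) = 31.7805
d((-15, 14), (-17, -9)) = 23.0868
d((-15, 14), (2, 14)) = 17.0
d((-15, 14), (-4, -17)) = 32.8938
d((-15, 14), (20, -18)) = 47.4236
d((14, 1), (-17, -9)) = 32.573
d((14, 1), (2, 14)) = 17.6918
d((14, 1), (-4, -17)) = 25.4558
d((14, 1), (20, -18)) = 19.9249
d((-17, -9), (2, 14)) = 29.8329
d((-17, -9), (-4, -17)) = 15.2643
d((-17, -9), (20, -18)) = 38.0789
d((2, 14), (-4, -17)) = 31.5753
d((2, 14), (20, -18)) = 36.7151
d((-4, -17), (20, -18)) = 24.0208

Closest pair: (0, 6) and (2, 14) with distance 8.2462

The closest pair is (0, 6) and (2, 14) with Euclidean distance 8.2462. For 7 points, brute-force pairwise comparison is shown above. For large n, the divide-and-conquer algorithm (sort by x, recurse on halves, check the dividing strip) achieves O(n log n).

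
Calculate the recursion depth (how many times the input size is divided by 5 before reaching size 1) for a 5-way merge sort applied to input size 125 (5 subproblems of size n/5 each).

For divide and conquer with division factor 5:

Problem sizes at each level:
Level 0: 125
Level 1: 25
Level 2: 5
Level 3: 1

The root is level 0 and the size-1 base case is level 3 (the tree spans levels 0 through 3, i.e. 4 levels counting the root), so the depth is the number of divisions: log_5(125) = 3

The recursion tree depth is log_5(125) = 3. At each level, the problem size is divided by 5, so it takes 3 divisions to reduce to a base case of size 1. The algorithm makes 5 recursive calls at each level.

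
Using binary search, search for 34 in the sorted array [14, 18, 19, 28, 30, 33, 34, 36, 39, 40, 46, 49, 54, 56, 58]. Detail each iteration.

Binary search for 34 in [14, 18, 19, 28, 30, 33, 34, 36, 39, 40, 46, 49, 54, 56, 58]:

lo=0, hi=14, mid=7, arr[mid]=36 -> 36 > 34, search left half
lo=0, hi=6, mid=3, arr[mid]=28 -> 28 < 34, search right half
lo=4, hi=6, mid=5, arr[mid]=33 -> 33 < 34, search right half
lo=6, hi=6, mid=6, arr[mid]=34 -> Found target at index 6!

Binary search finds 34 at index 6 after 4 comparisons. The search repeatedly halves the search space by comparing with the middle element.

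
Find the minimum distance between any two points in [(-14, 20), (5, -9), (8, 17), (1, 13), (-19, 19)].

Computing all pairwise distances among 5 points:

d((-14, 20), (5, -9)) = 34.6699
d((-14, 20), (8, 17)) = 22.2036
d((-14, 20), (1, 13)) = 16.5529
d((-14, 20), (-19, 19)) = 5.099 <-- minimum
d((5, -9), (8, 17)) = 26.1725
d((5, -9), (1, 13)) = 22.3607
d((5, -9), (-19, 19)) = 36.8782
d((8, 17), (1, 13)) = 8.0623
d((8, 17), (-19, 19)) = 27.074
d((1, 13), (-19, 19)) = 20.8806

Closest pair: (-14, 20) and (-19, 19) with distance 5.099

The closest pair is (-14, 20) and (-19, 19) with Euclidean distance 5.099. For 5 points, brute-force pairwise comparison is shown above. For large n, the divide-and-conquer algorithm (sort by x, recurse on halves, check the dividing strip) achieves O(n log n).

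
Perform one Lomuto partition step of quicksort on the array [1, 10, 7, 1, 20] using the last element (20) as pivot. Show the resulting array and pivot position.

Lomuto partition with pivot = 20:

Initial array: [1, 10, 7, 1, 20]

arr[0]=1 <= 20: swap with position 0, array becomes [1, 10, 7, 1, 20]
arr[1]=10 <= 20: swap with position 1, array becomes [1, 10, 7, 1, 20]
arr[2]=7 <= 20: swap with position 2, array becomes [1, 10, 7, 1, 20]
arr[3]=1 <= 20: swap with position 3, array becomes [1, 10, 7, 1, 20]

Place pivot at position 4: [1, 10, 7, 1, 20]
Pivot position: 4

After partitioning with pivot 20, the array becomes [1, 10, 7, 1, 20]. The pivot is placed at index 4. All elements to the left of the pivot are <= 20, and all elements to the right are > 20.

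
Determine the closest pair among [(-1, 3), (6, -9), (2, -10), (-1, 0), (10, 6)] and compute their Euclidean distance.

Computing all pairwise distances among 5 points:

d((-1, 3), (6, -9)) = 13.8924
d((-1, 3), (2, -10)) = 13.3417
d((-1, 3), (-1, 0)) = 3.0 <-- minimum
d((-1, 3), (10, 6)) = 11.4018
d((6, -9), (2, -10)) = 4.1231
d((6, -9), (-1, 0)) = 11.4018
d((6, -9), (10, 6)) = 15.5242
d((2, -10), (-1, 0)) = 10.4403
d((2, -10), (10, 6)) = 17.8885
d((-1, 0), (10, 6)) = 12.53

Closest pair: (-1, 3) and (-1, 0) with distance 3.0

The closest pair is (-1, 3) and (-1, 0) with Euclidean distance 3.0. For 5 points, brute-force pairwise comparison is shown above. For large n, the divide-and-conquer algorithm (sort by x, recurse on halves, check the dividing strip) achieves O(n log n).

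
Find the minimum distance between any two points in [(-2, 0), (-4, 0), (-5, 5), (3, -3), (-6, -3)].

Computing all pairwise distances among 5 points:

d((-2, 0), (-4, 0)) = 2.0 <-- minimum
d((-2, 0), (-5, 5)) = 5.831
d((-2, 0), (3, -3)) = 5.831
d((-2, 0), (-6, -3)) = 5.0
d((-4, 0), (-5, 5)) = 5.099
d((-4, 0), (3, -3)) = 7.6158
d((-4, 0), (-6, -3)) = 3.6056
d((-5, 5), (3, -3)) = 11.3137
d((-5, 5), (-6, -3)) = 8.0623
d((3, -3), (-6, -3)) = 9.0

Closest pair: (-2, 0) and (-4, 0) with distance 2.0

The closest pair is (-2, 0) and (-4, 0) with Euclidean distance 2.0. For 5 points, brute-force pairwise comparison is shown above. For large n, the divide-and-conquer algorithm (sort by x, recurse on halves, check the dividing strip) achieves O(n log n).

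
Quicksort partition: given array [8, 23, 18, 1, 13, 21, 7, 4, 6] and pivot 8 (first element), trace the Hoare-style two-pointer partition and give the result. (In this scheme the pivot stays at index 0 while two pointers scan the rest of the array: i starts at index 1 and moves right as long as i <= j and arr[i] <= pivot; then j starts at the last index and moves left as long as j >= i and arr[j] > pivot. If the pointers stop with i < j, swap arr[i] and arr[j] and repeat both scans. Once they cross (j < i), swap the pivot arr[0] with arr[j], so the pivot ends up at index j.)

Hoare-style two-pointer partition with pivot = 8:

Initial array: [8, 23, 18, 1, 13, 21, 7, 4, 6]

Pointers start at i = 1, j = 8.
i stops at index 1 (arr[1]=23 > 8), j stops at index 8 (arr[8]=6 <= 8): swap arr[1] and arr[8], array becomes [8, 6, 18, 1, 13, 21, 7, 4, 23]
i stops at index 2 (arr[2]=18 > 8), j stops at index 7 (arr[7]=4 <= 8): swap arr[2] and arr[7], array becomes [8, 6, 4, 1, 13, 21, 7, 18, 23]
i stops at index 4 (arr[4]=13 > 8), j stops at index 6 (arr[6]=7 <= 8): swap arr[4] and arr[6], array becomes [8, 6, 4, 1, 7, 21, 13, 18, 23]
i ends at 5, j ends at 4: the pointers have crossed (j < i), so scanning stops.

Swap pivot arr[0] with arr[4] to place pivot at position 4: [7, 6, 4, 1, 8, 21, 13, 18, 23]
Pivot position: 4

After partitioning with pivot 8, the array becomes [7, 6, 4, 1, 8, 21, 13, 18, 23]. The pivot is placed at index 4. All elements to the left of the pivot are <= 8, and all elements to the right are > 8.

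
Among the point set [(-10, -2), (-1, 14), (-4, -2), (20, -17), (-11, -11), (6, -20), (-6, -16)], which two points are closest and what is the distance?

Computing all pairwise distances among 7 points:

d((-10, -2), (-1, 14)) = 18.3576
d((-10, -2), (-4, -2)) = 6.0 <-- minimum
d((-10, -2), (20, -17)) = 33.541
d((-10, -2), (-11, -11)) = 9.0554
d((-10, -2), (6, -20)) = 24.0832
d((-10, -2), (-6, -16)) = 14.5602
d((-1, 14), (-4, -2)) = 16.2788
d((-1, 14), (20, -17)) = 37.4433
d((-1, 14), (-11, -11)) = 26.9258
d((-1, 14), (6, -20)) = 34.7131
d((-1, 14), (-6, -16)) = 30.4138
d((-4, -2), (20, -17)) = 28.3019
d((-4, -2), (-11, -11)) = 11.4018
d((-4, -2), (6, -20)) = 20.5913
d((-4, -2), (-6, -16)) = 14.1421
d((20, -17), (-11, -11)) = 31.5753
d((20, -17), (6, -20)) = 14.3178
d((20, -17), (-6, -16)) = 26.0192
d((-11, -11), (6, -20)) = 19.2354
d((-11, -11), (-6, -16)) = 7.0711
d((6, -20), (-6, -16)) = 12.6491

Closest pair: (-10, -2) and (-4, -2) with distance 6.0

The closest pair is (-10, -2) and (-4, -2) with Euclidean distance 6.0. For 7 points, brute-force pairwise comparison is shown above. For large n, the divide-and-conquer algorithm (sort by x, recurse on halves, check the dividing strip) achieves O(n log n).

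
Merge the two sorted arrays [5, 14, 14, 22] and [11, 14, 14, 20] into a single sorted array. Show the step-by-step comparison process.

Merging process:

Compare 5 vs 11: take 5 from left. Merged: [5]
Compare 14 vs 11: take 11 from right. Merged: [5, 11]
Compare 14 vs 14: take 14 from left. Merged: [5, 11, 14]
Compare 14 vs 14: take 14 from left. Merged: [5, 11, 14, 14]
Compare 22 vs 14: take 14 from right. Merged: [5, 11, 14, 14, 14]
Compare 22 vs 14: take 14 from right. Merged: [5, 11, 14, 14, 14, 14]
Compare 22 vs 20: take 20 from right. Merged: [5, 11, 14, 14, 14, 14, 20]
Append remaining from left: [22]. Merged: [5, 11, 14, 14, 14, 14, 20, 22]

Final merged array: [5, 11, 14, 14, 14, 14, 20, 22]
Total comparisons: 7

The merged array is [5, 11, 14, 14, 14, 14, 20, 22], requiring 7 comparisons. The merge step runs in O(n) time where n is the total number of elements.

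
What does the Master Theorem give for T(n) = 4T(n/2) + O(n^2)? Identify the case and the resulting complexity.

Master Theorem for T(n) = 4T(n/2) + O(n^2):

a = 4, b = 2, c = 2
log_b(a) = log_2(4) = 2.0000

Case 2: c = 2 = log_2(4) = 2.0000
T(n) = O(n^2 log n) = O(n^2 log n)

For T(n) = 4T(n/2) + O(n^2): log_2(4) = 2.0000. This is Case 2 of the Master Theorem (c = log_b(a), equal work at all levels), giving O(n^2 log n).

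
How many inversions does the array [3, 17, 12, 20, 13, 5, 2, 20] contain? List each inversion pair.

Finding inversions in [3, 17, 12, 20, 13, 5, 2, 20]:

(0, 6): arr[0]=3 > arr[6]=2
(1, 2): arr[1]=17 > arr[2]=12
(1, 4): arr[1]=17 > arr[4]=13
(1, 5): arr[1]=17 > arr[5]=5
(1, 6): arr[1]=17 > arr[6]=2
(2, 5): arr[2]=12 > arr[5]=5
(2, 6): arr[2]=12 > arr[6]=2
(3, 4): arr[3]=20 > arr[4]=13
(3, 5): arr[3]=20 > arr[5]=5
(3, 6): arr[3]=20 > arr[6]=2
(4, 5): arr[4]=13 > arr[5]=5
(4, 6): arr[4]=13 > arr[6]=2
(5, 6): arr[5]=5 > arr[6]=2

Total inversions: 13

The array has 13 inversion(s): (0,6), (1,2), (1,4), (1,5), (1,6), (2,5), (2,6), (3,4), (3,5), (3,6), (4,5), (4,6), (5,6). Each pair (i,j) satisfies i < j and arr[i] > arr[j].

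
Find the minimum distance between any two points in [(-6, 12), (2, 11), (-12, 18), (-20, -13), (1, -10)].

Computing all pairwise distances among 5 points:

d((-6, 12), (2, 11)) = 8.0623 <-- minimum
d((-6, 12), (-12, 18)) = 8.4853
d((-6, 12), (-20, -13)) = 28.6531
d((-6, 12), (1, -10)) = 23.0868
d((2, 11), (-12, 18)) = 15.6525
d((2, 11), (-20, -13)) = 32.5576
d((2, 11), (1, -10)) = 21.0238
d((-12, 18), (-20, -13)) = 32.0156
d((-12, 18), (1, -10)) = 30.8707
d((-20, -13), (1, -10)) = 21.2132

Closest pair: (-6, 12) and (2, 11) with distance 8.0623

The closest pair is (-6, 12) and (2, 11) with Euclidean distance 8.0623. For 5 points, brute-force pairwise comparison is shown above. For large n, the divide-and-conquer algorithm (sort by x, recurse on halves, check the dividing strip) achieves O(n log n).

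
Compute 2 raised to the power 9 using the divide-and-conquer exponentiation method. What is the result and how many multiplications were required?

Computing 2^9 by squaring (build up from 2^1; each line after the first costs one multiplication):

2^1 = 2
2^2 = (2^1)^2 = 2^2 = 4
2^4 = (2^2)^2 = 4^2 = 16
2^8 = (2^4)^2 = 16^2 = 256
2^9 = 2 * 2^8 = 2 * 256 = 512

Result: 512
Multiplications needed: 4 (4 lines after 2^1)

2^9 = 512. Using exponentiation by squaring, this requires 4 multiplications. The key idea: if the exponent is even, square the half-power; if odd, multiply by the base once.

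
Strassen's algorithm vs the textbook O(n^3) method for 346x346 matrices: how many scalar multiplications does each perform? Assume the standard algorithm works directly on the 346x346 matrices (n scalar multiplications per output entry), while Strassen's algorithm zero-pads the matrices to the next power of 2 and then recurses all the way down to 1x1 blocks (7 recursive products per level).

Matrix multiplication for 346x346 matrices:

Strassen's algorithm requires power-of-2 dimensions. Pad 346x346 to 512x512 (next power of 2).

Standard algorithm: 346^3 = 41421736 multiplications
Strassen's algorithm: 7^(log2(512)) = 7^9 = 40353607 multiplications
Savings: 41421736 - 40353607 = 1068129 multiplications

Standard: 41421736 multiplications (346^3). Strassen: 40353607 multiplications (7^9, after padding to 512x512). Strassen reduces 8 recursive multiplications to 7 at each level.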